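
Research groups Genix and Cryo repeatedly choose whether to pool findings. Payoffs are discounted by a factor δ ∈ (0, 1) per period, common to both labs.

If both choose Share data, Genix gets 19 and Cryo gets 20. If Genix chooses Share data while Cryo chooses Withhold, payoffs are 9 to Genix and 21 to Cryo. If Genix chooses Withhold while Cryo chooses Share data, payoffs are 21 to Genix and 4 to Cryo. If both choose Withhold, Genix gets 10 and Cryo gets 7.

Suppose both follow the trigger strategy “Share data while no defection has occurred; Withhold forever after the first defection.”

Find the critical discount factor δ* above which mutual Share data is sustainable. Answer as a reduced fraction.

2/11

For Genix: deviation gain 21−19 = 2, per-period punishment loss 19−10 = 9. IC gives δ ≥ 2/11.
For Cryo: gain 1, loss 13 per period, so δ ≥ 1/14.
The tighter constraint is Genix's, so cooperation needs δ ≥ 2/11.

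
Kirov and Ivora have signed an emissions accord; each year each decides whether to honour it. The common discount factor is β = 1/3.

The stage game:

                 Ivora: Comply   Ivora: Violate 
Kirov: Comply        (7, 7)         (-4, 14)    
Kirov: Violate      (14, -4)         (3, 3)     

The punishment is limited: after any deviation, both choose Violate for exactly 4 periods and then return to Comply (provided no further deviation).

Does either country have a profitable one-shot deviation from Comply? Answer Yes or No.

IC: β+…+β^4 ≥ (14−7)/(7−3) = 7/4.
At β = 1/3: partial sum = 0.4938 < 1.7500. Cooperation not sustainable.

Yes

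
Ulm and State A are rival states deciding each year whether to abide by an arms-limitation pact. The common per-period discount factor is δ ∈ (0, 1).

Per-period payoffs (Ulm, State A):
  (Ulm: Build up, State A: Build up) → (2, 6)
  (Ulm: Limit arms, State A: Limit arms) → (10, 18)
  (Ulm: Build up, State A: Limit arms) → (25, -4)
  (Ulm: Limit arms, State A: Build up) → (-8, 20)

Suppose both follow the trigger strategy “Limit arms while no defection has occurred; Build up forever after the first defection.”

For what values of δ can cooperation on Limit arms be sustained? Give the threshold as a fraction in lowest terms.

Ulm's threshold: (25−10)/(25−2) = 15/23.
State A's threshold: (20−18)/(20−6) = 1/7.
15/23 > 1/7, so Ulm binds and δ* = 15/23.

15/23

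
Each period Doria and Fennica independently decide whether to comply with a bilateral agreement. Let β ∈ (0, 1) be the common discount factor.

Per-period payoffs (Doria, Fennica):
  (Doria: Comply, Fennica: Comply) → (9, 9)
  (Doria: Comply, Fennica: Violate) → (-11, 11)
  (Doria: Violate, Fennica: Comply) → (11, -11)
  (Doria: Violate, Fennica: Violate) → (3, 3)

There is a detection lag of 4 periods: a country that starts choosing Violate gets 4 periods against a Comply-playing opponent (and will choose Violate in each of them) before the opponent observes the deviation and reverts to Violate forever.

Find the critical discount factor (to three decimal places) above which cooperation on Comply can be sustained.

The best deviation is to choose Violate for all 4 undetected periods, earning 11 each, then 3 forever once detected.
Deviation value: 11(1−β^4)/(1−β) + 3β^4/(1−β); cooperation value: 9/(1−β).
IC: 9 ≥ 11(1−β^4) + 3β^4 = 11 − 8β^4.
So β^4 ≥ 2/8 = 1/4, giving β ≥ (1/4)^(1/4) ≈ 0.707.

0.707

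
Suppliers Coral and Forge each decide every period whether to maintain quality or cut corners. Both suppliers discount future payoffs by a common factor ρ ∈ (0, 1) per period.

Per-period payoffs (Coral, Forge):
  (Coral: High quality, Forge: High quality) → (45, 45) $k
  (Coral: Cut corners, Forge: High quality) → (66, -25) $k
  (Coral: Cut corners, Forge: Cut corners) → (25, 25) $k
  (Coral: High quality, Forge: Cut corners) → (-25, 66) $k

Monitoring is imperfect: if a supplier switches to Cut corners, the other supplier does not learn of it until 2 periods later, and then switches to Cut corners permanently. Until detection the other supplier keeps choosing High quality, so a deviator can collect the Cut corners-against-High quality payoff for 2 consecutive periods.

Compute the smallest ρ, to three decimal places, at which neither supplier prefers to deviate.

A deviator earns 66 for 2 periods, then 25 forever; cooperating earns 45 forever. Multiplying the IC by (1−ρ):
45 ≥ 66(1−ρ^2) + 25ρ^2, so 41·ρ^2 ≥ 21 and ρ^2 ≥ 21/41.
ρ ≥ (21/41)^(1/2) ≈ 0.716.

0.716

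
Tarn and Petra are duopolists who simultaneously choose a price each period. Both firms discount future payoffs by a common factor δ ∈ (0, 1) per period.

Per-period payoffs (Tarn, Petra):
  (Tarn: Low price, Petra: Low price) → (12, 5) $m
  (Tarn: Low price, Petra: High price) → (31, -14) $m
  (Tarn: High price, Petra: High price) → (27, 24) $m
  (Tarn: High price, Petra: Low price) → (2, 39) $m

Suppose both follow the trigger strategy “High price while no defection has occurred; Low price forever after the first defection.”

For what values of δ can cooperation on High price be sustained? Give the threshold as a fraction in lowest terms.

15/34

For Tarn: deviation gain 31−27 = 4, per-period punishment loss 27−12 = 15. IC gives δ ≥ 4/19.
For Petra: gain 15, loss 19 per period, so δ ≥ 15/34.
The tighter constraint is Petra's, so cooperation needs δ ≥ 15/34.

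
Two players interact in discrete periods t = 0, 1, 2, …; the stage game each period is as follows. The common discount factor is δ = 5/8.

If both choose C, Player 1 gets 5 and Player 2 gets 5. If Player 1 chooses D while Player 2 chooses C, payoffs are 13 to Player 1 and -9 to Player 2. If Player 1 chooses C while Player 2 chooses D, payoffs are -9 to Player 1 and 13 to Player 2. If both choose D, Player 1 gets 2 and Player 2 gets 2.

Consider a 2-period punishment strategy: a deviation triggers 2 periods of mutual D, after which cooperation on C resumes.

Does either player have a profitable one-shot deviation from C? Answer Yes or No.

Yes

Comparing payoff streams over the 3 periods until play realigns: cooperate → 5(1+δ+…+δ^2); deviate → 13 + 2(δ+…+δ^2).
Cooperation is sustained iff (5−2)(δ+…+δ^2) ≥ 13−5.
δ+…+δ^2 = 5/8·(1−(5/8)^2)/(1−5/8) = 1.0156, and (13−5)/(5−2) = 2.6667.
1.0156 < 2.6667, so cooperation is not sustainable.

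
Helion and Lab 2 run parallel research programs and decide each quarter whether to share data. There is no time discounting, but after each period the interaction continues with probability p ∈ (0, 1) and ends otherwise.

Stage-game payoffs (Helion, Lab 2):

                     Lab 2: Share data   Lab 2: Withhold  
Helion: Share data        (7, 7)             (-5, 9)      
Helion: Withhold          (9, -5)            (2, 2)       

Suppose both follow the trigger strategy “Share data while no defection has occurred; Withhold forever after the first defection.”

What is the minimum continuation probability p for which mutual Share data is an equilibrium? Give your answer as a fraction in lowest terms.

Expected cooperation value is 7 + p·7 + p²·7 + … = 7/(1−p); deviation gives 9 + p·2/(1−p).
7 ≥ 9(1−p) + 2p ⇒ 7p ≥ 2 ⇒ p ≥ 2/7.

2/7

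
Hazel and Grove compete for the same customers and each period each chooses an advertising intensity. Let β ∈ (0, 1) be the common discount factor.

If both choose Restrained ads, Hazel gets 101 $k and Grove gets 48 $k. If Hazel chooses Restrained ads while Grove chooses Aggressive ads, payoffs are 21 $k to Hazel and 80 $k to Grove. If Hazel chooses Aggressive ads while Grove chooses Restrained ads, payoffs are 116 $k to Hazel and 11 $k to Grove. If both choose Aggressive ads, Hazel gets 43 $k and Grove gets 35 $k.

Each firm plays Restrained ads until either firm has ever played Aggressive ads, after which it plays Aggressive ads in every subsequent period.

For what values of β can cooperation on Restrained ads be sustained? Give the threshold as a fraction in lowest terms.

Hazel: cooperation gives 101 each period; deviation gives 116 once then 43 forever.
  101/(1−β) ≥ 116 + 43β/(1−β) ⇒ β ≥ 15/73.
Grove: cooperation gives 48 each period; deviation gives 80 once then 35 forever.
  β ≥ 32/45.
Both must hold, so the binding constraint is Grove's: β ≥ 32/45.

32/45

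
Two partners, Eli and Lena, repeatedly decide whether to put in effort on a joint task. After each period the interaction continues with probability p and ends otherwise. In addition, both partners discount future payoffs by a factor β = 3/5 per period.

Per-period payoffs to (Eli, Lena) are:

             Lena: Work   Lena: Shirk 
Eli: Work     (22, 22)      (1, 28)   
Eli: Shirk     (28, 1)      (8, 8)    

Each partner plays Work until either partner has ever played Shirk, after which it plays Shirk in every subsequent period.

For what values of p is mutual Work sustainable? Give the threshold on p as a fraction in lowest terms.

Expected continuation weight on next period's payoff is β·p = 3/5·p, which plays the role of the discount factor.
Cooperation requires 3/5·p ≥ (28−22)/(28−8) = 3/10, hence p ≥ 1/2.

1/2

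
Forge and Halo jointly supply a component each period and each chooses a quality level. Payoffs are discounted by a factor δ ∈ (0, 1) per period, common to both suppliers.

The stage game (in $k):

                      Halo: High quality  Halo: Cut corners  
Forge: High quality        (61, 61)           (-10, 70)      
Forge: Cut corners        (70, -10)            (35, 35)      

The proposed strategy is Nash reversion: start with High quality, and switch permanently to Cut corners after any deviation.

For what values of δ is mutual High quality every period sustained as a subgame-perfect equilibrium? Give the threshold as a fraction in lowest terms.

61/(1−δ) ≥ 70 + 35δ/(1−δ)
61 ≥ 70 − 35δ
δ ≥ 9/35.

9/35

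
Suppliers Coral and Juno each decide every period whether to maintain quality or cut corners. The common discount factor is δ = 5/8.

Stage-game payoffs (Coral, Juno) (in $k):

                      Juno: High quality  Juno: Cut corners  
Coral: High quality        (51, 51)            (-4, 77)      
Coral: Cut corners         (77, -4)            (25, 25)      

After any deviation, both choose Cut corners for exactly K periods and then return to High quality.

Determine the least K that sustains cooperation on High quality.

2

IC: δ(1−δ^K)/(1−δ) ≥ (77−51)/(51−25) = 1.
With δ = 5/8: need 1 − δ^K ≥ 1·(1−5/8)/(5/8), i.e. δ^K ≤ 0.4000.
Since (5/8)^1 = 0.6250 and (5/8)^2 = 0.3906, the smallest such K is 2.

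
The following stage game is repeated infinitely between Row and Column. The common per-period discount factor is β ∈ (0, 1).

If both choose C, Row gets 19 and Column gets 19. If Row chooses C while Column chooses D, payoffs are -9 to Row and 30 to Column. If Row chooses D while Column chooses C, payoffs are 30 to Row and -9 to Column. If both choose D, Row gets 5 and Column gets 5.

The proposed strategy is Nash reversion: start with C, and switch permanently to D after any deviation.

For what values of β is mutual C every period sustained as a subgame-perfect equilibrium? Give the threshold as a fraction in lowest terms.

19/(1−β) ≥ 30 + 5β/(1−β)
19 ≥ 30 − 25β
β ≥ 11/25.

11/25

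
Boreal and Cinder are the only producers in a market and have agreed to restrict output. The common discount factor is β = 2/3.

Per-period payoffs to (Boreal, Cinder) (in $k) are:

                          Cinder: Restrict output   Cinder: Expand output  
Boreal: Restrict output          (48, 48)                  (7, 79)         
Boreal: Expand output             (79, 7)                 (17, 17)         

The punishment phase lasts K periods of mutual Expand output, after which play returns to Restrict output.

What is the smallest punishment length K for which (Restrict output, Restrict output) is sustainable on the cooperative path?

IC: β(1−β^K)/(1−β) ≥ (79−48)/(48−17) = 1.
With β = 2/3: need 1 − β^K ≥ 1·(1−2/3)/(2/3), i.e. β^K ≤ 0.5000.
Since (2/3)^1 = 0.6667 and (2/3)^2 = 0.4444, the smallest such K is 2.

2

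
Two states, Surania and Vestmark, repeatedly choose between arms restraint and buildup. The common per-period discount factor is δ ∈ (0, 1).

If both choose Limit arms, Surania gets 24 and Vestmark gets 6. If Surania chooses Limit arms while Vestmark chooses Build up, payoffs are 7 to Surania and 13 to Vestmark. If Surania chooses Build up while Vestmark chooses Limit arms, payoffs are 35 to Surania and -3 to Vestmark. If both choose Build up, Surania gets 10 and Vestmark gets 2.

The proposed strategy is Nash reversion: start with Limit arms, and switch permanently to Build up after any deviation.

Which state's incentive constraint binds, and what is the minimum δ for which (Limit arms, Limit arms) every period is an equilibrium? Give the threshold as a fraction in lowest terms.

For Surania: deviation gain 35−24 = 11, per-period punishment loss 24−10 = 14. IC gives δ ≥ 11/25.
For Vestmark: gain 7, loss 4 per period, so δ ≥ 7/11.
The tighter constraint is Vestmark's, so cooperation needs δ ≥ 7/11.

Vestmark; δ ≥ 7/11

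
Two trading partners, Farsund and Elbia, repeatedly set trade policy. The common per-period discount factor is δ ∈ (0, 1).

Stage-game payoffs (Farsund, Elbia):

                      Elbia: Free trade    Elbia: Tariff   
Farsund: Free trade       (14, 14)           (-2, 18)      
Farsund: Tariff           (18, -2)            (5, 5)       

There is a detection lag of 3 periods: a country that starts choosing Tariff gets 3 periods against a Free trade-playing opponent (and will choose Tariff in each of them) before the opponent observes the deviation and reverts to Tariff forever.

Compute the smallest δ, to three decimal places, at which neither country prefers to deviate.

0.675

A deviator earns 18 for 3 periods, then 5 forever; cooperating earns 14 forever. Multiplying the IC by (1−δ):
14 ≥ 18(1−δ^3) + 5δ^3, so 13·δ^3 ≥ 4 and δ^3 ≥ 4/13.
δ ≥ (4/13)^(1/3) ≈ 0.675.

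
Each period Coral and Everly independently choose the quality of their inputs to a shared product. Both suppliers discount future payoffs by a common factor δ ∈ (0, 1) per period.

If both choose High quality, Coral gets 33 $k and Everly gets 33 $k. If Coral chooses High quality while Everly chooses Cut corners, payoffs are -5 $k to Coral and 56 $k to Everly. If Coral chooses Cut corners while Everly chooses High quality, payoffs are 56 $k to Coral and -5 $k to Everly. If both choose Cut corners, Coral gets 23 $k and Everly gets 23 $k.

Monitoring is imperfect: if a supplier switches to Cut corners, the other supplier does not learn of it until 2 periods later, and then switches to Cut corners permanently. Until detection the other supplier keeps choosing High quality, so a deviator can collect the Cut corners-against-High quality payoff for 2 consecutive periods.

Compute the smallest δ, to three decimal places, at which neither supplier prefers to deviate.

The best deviation is to choose Cut corners for all 2 undetected periods, earning 56 each, then 23 forever once detected.
Deviation value: 56(1−δ^2)/(1−δ) + 23δ^2/(1−δ); cooperation value: 33/(1−δ).
IC: 33 ≥ 56(1−δ^2) + 23δ^2 = 56 − 33δ^2.
So δ^2 ≥ 23/33, giving δ ≥ (23/33)^(1/2) ≈ 0.835.

0.835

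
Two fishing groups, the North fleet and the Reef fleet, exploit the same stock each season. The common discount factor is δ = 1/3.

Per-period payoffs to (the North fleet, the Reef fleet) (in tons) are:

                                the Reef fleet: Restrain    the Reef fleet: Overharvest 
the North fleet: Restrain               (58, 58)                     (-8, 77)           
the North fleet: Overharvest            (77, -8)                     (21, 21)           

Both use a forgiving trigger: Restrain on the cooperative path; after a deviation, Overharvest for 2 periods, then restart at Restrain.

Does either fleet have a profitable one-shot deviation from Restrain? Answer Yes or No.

Comparing payoff streams over the 3 periods until play realigns: cooperate → 58(1+δ+…+δ^2); deviate → 77 + 21(δ+…+δ^2).
Cooperation is sustained iff (58−21)(δ+…+δ^2) ≥ 77−58.
δ+…+δ^2 = 1/3·(1−(1/3)^2)/(1−1/3) = 0.4444, and (77−58)/(58−21) = 0.5135.
0.4444 < 0.5135, so cooperation is not sustainable.

Yes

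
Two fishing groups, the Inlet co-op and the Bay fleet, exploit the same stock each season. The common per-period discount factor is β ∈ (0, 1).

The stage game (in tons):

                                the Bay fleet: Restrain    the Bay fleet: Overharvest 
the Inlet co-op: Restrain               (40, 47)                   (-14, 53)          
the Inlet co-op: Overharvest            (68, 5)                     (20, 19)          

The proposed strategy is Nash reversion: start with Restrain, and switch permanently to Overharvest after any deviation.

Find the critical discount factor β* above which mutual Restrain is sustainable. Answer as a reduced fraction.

the Inlet co-op's threshold: (68−40)/(68−20) = 7/12.
the Bay fleet's threshold: (53−47)/(53−19) = 3/17.
7/12 > 3/17, so the Inlet co-op binds and β* = 7/12.

7/12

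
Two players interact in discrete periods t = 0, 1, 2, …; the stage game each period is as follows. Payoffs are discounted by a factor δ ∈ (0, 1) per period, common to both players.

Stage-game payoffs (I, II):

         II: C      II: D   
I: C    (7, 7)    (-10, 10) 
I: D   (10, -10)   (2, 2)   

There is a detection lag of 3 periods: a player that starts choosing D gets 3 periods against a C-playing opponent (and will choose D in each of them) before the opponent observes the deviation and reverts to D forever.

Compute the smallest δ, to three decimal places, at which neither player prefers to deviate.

0.721

The best deviation is to choose D for all 3 undetected periods, earning 10 each, then 2 forever once detected.
Deviation value: 10(1−δ^3)/(1−δ) + 2δ^3/(1−δ); cooperation value: 7/(1−δ).
IC: 7 ≥ 10(1−δ^3) + 2δ^3 = 10 − 8δ^3.
So δ^3 ≥ 3/8, giving δ ≥ (3/8)^(1/3) ≈ 0.721.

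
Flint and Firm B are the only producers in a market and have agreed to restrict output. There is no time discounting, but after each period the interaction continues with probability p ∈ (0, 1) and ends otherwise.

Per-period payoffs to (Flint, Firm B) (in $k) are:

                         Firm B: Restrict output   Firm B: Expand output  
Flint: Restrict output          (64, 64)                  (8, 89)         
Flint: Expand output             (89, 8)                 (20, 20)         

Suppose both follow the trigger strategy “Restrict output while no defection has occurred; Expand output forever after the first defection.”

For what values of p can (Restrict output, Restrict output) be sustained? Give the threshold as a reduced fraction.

25/69

Expected cooperation value is 64 + p·64 + p²·64 + … = 64/(1−p); deviation gives 89 + p·20/(1−p).
64 ≥ 89(1−p) + 20p ⇒ 69p ≥ 25 ⇒ p ≥ 25/69.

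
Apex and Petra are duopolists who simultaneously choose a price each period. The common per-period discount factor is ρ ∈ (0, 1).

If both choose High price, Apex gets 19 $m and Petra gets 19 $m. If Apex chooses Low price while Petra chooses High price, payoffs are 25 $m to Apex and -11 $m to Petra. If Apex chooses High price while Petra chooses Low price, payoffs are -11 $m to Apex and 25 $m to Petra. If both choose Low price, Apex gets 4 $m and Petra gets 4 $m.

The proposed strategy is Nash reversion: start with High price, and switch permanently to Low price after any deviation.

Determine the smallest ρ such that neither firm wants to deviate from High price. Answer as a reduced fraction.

2/7

Cooperation forever yields 19 each period: 19/(1−ρ).
Deviating yields 25 once, then 4 forever: 25 + 4ρ/(1−ρ).
No profitable deviation requires 19/(1−ρ) ≥ 25 + 4ρ/(1−ρ).
Multiplying by (1−ρ): 19 ≥ 25(1−ρ) + 4ρ = 25 − 21ρ.
So 21ρ ≥ 6, i.e. ρ ≥ 6/21 = 2/7.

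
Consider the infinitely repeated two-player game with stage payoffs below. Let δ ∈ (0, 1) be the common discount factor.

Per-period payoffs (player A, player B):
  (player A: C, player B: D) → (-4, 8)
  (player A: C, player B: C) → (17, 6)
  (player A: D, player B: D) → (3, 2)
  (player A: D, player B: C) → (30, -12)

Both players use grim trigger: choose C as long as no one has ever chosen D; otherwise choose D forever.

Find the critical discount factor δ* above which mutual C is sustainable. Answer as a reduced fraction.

13/27

player A: cooperation gives 17 each period; deviation gives 30 once then 3 forever.
  17/(1−δ) ≥ 30 + 3δ/(1−δ) ⇒ δ ≥ 13/27.
player B: cooperation gives 6 each period; deviation gives 8 once then 2 forever.
  δ ≥ 2/6 = 1/3.
Both must hold, so the binding constraint is player A's: δ ≥ 13/27.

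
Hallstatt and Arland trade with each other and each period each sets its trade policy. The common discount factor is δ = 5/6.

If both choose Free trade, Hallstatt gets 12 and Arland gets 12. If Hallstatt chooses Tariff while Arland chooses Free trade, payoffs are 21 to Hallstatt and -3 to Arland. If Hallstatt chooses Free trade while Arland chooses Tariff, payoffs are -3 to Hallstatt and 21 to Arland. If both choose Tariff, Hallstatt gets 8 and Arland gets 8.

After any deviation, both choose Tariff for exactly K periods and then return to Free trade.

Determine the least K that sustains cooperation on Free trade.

4

Need Σ_{k=1}^{K} δ^k ≥ (21−12)/(12−8) = 2.2500 at δ = 5/6.
At K = 3 the sum is 2.1065 < 2.2500; at K = 4 it is 2.5887 ≥ 2.2500.
So the minimum punishment length is K = 4.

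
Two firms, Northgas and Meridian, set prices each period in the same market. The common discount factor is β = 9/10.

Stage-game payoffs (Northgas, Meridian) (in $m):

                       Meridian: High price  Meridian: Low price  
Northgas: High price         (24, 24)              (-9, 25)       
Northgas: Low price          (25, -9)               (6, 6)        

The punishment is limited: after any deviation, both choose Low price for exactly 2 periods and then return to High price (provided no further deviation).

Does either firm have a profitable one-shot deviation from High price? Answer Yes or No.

No

IC: β+…+β^2 ≥ (25−24)/(24−6) = 1/18.
At β = 9/10: partial sum = 1.7100 ≥ 0.0556. Cooperation sustainable.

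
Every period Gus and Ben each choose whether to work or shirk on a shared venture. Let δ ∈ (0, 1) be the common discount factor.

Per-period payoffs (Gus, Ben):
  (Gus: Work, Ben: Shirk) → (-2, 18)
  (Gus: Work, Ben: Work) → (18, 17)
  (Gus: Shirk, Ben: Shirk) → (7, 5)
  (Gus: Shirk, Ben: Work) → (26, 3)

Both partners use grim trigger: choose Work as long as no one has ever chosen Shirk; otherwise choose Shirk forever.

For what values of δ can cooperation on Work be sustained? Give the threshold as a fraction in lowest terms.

8/19

For Gus: deviation gain 26−18 = 8, per-period punishment loss 18−7 = 11. IC gives δ ≥ 8/19.
For Ben: gain 1, loss 12 per period, so δ ≥ 1/13.
The tighter constraint is Gus's, so cooperation needs δ ≥ 8/19.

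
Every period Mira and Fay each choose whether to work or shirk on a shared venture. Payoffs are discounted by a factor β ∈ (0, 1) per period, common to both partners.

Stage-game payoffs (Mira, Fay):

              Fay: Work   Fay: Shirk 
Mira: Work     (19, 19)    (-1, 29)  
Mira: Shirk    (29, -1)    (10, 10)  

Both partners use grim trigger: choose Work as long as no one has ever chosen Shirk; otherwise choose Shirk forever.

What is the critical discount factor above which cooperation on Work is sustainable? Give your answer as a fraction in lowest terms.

10/19

Under grim trigger the critical discount factor is (T−C)/(T−P) with T = 29, C = 19, P = 10.
β* = (29−19)/(29−10) = 10/19.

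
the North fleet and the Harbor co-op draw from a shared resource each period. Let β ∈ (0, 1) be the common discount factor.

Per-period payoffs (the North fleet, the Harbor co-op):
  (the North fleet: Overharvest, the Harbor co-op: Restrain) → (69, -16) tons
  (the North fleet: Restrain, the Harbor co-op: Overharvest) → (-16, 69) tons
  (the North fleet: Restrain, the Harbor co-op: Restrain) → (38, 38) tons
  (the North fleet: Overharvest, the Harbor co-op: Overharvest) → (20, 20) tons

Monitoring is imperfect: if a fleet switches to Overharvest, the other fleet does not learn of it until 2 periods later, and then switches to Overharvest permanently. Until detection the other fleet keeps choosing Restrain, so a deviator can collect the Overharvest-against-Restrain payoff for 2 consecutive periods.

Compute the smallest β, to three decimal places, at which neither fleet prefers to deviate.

0.795

Deviating for the 2 undetected periods gains 69−38 = 31 per period over cooperation, then loses 38−20 = 18 per period forever once punishment starts.
Gain: 31(1 + β + … + β^1); loss: 18·β^2/(1−β).
No profitable deviation ⇔ 31(1−β^2) ≤ 18·β^2, i.e. β^2 ≥ 31/(31+18) = 31/49.
Hence β ≥ (31/49)^(1/2) ≈ 0.795.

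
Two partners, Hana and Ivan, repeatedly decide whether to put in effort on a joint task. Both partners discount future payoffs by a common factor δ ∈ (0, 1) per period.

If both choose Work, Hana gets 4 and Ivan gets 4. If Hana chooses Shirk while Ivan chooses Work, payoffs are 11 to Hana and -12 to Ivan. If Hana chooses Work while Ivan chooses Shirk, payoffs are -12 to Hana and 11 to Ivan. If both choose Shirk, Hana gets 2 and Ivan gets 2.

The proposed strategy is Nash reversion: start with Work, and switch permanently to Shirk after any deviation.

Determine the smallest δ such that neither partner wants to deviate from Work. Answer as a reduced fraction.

Under grim trigger the critical discount factor is (T−C)/(T−P) with T = 11, C = 4, P = 2.
δ* = (11−4)/(11−2) = 7/9.

7/9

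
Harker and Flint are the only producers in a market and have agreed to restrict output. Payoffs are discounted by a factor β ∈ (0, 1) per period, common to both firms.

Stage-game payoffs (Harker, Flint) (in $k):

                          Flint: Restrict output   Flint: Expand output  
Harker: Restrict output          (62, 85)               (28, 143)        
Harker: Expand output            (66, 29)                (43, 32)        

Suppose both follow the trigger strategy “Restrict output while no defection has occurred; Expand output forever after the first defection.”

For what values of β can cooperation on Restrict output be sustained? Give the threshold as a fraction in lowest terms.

58/111

Harker's threshold: (66−62)/(66−43) = 4/23.
Flint's threshold: (143−85)/(143−32) = 58/111.
4/23 < 58/111, so Flint binds and β* = 58/111.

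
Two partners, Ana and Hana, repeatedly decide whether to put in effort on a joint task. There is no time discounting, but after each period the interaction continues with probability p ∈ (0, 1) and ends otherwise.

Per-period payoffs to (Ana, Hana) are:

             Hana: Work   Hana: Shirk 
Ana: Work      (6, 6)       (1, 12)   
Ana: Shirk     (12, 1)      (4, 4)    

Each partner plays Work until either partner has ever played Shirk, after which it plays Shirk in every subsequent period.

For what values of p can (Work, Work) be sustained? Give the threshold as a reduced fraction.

With no time discounting, the continuation probability p plays the role of the discount factor.
Grim-trigger IC: 6/(1−p) ≥ 12 + 4p/(1−p) ⇒ p ≥ (12−6)/(12−4) = 3/4.

3/4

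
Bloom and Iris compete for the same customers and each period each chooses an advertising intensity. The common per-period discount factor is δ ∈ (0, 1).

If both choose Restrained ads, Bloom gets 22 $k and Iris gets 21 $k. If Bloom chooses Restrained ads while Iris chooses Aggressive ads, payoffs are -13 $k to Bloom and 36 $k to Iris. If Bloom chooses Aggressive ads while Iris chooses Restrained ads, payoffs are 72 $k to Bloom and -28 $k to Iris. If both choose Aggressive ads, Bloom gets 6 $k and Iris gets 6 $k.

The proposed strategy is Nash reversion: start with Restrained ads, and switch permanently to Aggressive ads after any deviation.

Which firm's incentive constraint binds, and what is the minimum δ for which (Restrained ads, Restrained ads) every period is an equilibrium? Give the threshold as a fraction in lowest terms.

Bloom; δ ≥ 25/33

For Bloom: deviation gain 72−22 = 50, per-period punishment loss 22−6 = 16. IC gives δ ≥ 50/66 = 25/33.
For Iris: gain 15, loss 15 per period, so δ ≥ 15/30 = 1/2.
The tighter constraint is Bloom's, so cooperation needs δ ≥ 25/33.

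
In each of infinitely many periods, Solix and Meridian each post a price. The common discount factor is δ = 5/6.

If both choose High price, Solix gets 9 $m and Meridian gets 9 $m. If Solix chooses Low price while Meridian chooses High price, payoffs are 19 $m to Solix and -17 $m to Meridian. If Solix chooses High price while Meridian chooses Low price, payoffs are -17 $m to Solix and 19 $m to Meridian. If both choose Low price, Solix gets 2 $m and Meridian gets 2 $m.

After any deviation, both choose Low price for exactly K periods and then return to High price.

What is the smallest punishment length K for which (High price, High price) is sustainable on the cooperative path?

2

IC: δ(1−δ^K)/(1−δ) ≥ (19−9)/(9−2) = 10/7.
With δ = 5/6: need 1 − δ^K ≥ 10/7·(1−5/6)/(5/6), i.e. δ^K ≤ 0.7143.
Since (5/6)^1 = 0.8333 and (5/6)^2 = 0.6944, the smallest such K is 2.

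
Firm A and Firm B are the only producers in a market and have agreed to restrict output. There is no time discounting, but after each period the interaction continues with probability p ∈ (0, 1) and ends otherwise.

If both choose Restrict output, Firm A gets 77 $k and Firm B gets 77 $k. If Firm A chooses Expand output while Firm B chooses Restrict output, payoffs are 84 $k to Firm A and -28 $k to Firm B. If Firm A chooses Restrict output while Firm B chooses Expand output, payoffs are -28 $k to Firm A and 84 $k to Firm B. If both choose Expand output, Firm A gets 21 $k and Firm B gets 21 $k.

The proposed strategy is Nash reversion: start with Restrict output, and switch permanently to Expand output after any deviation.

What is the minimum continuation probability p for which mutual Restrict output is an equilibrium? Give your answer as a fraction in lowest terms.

1/9

Expected cooperation value is 77 + p·77 + p²·77 + … = 77/(1−p); deviation gives 84 + p·21/(1−p).
77 ≥ 84(1−p) + 21p ⇒ 63p ≥ 7 ⇒ p ≥ 7/63 = 1/9.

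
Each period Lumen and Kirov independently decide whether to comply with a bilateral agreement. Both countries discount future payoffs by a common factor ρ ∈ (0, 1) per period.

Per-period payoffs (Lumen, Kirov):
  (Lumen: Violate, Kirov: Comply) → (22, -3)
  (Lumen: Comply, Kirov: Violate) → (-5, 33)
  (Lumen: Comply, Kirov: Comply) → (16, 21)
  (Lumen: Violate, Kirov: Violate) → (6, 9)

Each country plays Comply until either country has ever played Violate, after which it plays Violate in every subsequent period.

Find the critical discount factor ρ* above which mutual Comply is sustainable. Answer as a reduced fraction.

1/2

Lumen's threshold: (22−16)/(22−6) = 3/8.
Kirov's threshold: (33−21)/(33−9) = 1/2.
3/8 < 1/2, so Kirov binds and ρ* = 1/2.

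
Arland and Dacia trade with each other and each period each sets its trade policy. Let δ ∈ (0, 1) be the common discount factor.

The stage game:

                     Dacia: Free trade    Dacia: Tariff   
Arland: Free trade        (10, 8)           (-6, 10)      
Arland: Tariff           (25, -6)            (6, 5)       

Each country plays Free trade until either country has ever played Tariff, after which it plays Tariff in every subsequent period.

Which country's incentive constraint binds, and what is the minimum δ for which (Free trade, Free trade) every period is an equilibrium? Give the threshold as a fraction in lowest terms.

Arland's threshold: (25−10)/(25−6) = 15/19.
Dacia's threshold: (10−8)/(10−5) = 2/5.
15/19 > 2/5, so Arland binds and δ* = 15/19.

Arland; δ ≥ 15/19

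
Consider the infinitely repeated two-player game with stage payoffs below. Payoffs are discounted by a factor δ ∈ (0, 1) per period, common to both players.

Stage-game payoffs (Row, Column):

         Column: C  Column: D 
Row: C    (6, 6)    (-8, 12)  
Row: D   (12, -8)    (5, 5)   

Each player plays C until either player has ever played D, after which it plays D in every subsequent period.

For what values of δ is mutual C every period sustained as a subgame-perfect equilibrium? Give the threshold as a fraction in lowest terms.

6/7

6/(1−δ) ≥ 12 + 5δ/(1−δ)
6 ≥ 12 − 7δ
δ ≥ 6/7.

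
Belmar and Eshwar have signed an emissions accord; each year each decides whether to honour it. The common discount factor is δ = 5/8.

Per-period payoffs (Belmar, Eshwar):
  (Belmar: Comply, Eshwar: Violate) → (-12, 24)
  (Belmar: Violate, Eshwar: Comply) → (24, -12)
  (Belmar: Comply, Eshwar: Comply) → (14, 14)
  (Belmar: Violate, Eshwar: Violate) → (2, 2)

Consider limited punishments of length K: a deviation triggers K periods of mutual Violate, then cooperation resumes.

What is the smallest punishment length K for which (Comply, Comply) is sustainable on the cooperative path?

2

Need Σ_{k=1}^{K} δ^k ≥ (24−14)/(14−2) = 0.8333 at δ = 5/8.
At K = 1 the sum is 0.6250 < 0.8333; at K = 2 it is 1.0156 ≥ 0.8333.
So the minimum punishment length is K = 2.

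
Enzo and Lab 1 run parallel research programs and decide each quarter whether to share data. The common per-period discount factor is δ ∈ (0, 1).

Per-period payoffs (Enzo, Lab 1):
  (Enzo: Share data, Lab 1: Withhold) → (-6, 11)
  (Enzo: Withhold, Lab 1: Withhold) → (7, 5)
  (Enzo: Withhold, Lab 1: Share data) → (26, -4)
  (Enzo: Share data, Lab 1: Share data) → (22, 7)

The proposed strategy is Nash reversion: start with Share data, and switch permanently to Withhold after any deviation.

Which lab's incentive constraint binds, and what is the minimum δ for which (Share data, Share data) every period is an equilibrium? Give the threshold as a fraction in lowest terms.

Lab 1; δ ≥ 2/3

Enzo: cooperation gives 22 each period; deviation gives 26 once then 7 forever.
  22/(1−δ) ≥ 26 + 7δ/(1−δ) ⇒ δ ≥ 4/19.
Lab 1: cooperation gives 7 each period; deviation gives 11 once then 5 forever.
  δ ≥ 4/6 = 2/3.
Both must hold, so the binding constraint is Lab 1's: δ ≥ 2/3.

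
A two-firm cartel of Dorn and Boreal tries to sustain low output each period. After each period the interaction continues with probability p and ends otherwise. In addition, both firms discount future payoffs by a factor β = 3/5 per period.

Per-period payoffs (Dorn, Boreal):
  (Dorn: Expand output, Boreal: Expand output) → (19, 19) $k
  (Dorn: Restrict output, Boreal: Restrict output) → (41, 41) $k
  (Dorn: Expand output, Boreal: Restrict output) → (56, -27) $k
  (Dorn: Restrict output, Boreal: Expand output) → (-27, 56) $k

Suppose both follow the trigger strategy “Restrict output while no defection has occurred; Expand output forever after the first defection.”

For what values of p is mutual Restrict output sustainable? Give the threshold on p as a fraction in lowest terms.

25/37

With continuation probability p and discount β, the effective per-period discount factor is βp.
Grim-trigger IC: βp ≥ (56−41)/(56−19) = 15/37.
So p ≥ (15/37)/(3/5) = 25/37.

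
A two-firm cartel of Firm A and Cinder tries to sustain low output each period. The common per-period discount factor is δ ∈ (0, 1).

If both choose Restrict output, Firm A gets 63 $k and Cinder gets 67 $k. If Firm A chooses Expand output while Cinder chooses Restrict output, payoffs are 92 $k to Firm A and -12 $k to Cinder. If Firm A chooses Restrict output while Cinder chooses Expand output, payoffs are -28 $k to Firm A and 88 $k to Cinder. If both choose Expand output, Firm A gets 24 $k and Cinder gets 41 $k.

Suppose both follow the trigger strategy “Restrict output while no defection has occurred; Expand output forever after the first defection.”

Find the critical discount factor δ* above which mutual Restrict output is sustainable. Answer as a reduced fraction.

21/47

Firm A's threshold: (92−63)/(92−24) = 29/68.
Cinder's threshold: (88−67)/(88−41) = 21/47.
29/68 < 21/47, so Cinder binds and δ* = 21/47.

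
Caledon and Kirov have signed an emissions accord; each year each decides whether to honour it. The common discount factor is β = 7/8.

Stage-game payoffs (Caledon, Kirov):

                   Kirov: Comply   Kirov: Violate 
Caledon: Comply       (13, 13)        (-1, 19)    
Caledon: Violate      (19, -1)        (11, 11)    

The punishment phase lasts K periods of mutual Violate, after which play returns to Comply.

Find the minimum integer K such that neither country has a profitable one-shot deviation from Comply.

5

No profitable deviation requires (13−11)(β+…+β^K) ≥ 19−13, i.e. β+…+β^K ≥ 3 ≈ 3.0000.
With β = 7/8, the partial sums are K=1: 0.8750, K=2: 1.6406, K=3: 2.3105, K=4: 2.8967, K=5: 3.4096.
K = 5 is the first length at which the sum reaches 3.0000.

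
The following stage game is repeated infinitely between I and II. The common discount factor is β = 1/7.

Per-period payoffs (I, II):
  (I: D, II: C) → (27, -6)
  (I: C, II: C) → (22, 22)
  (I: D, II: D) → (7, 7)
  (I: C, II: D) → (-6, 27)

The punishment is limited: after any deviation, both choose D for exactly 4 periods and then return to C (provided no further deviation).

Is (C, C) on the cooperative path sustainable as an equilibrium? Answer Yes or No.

A one-shot deviation gives 27 now, then 7 for 4 periods, then back to 22.
Gain from deviating: (27−22) today; loss: (22−7) in each of the next 4 periods.
No-deviation condition: (22−7)(β+…+β^4) ≥ 27−22, i.e. β+…+β^4 ≥ 1/3.
At β = 1/7: β+…+β^4 = 0.1666 < 0.3333.
So cooperation is not sustainable.

No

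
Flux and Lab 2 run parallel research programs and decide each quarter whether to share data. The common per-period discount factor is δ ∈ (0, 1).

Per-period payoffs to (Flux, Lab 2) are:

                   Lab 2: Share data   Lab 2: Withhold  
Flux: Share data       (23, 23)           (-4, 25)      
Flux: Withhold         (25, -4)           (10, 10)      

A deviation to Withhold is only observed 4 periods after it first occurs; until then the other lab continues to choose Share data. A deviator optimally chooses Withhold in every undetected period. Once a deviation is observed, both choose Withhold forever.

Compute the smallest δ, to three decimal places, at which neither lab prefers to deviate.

Deviating for the 4 undetected periods gains 25−23 = 2 per period over cooperation, then loses 23−10 = 13 per period forever once punishment starts.
Gain: 2(1 + δ + … + δ^3); loss: 13·δ^4/(1−δ).
No profitable deviation ⇔ 2(1−δ^4) ≤ 13·δ^4, i.e. δ^4 ≥ 2/(2+13) = 2/15.
Hence δ ≥ (2/15)^(1/4) ≈ 0.604.

0.604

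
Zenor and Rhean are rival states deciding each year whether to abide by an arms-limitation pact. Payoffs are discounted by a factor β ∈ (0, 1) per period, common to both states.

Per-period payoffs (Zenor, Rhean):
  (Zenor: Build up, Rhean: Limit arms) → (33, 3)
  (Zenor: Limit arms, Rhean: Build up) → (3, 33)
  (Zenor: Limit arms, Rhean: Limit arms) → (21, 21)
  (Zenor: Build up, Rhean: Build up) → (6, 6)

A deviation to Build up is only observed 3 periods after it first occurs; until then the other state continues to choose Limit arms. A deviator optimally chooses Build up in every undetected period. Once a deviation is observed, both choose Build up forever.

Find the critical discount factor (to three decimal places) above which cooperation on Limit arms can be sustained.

A deviator earns 33 for 3 periods, then 6 forever; cooperating earns 21 forever. Multiplying the IC by (1−β):
21 ≥ 33(1−β^3) + 6β^3, so 27·β^3 ≥ 12 and β^3 ≥ 4/9.
β ≥ (4/9)^(1/3) ≈ 0.763.

0.763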